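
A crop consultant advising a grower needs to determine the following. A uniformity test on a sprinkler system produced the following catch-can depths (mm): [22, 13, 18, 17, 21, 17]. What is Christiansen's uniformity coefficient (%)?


xbar = 108 / 6 = 18
sum|xi - xbar| = 14
CU = 100 * (1 - 14 / (6 * 18))
   = 100 * (1 - 0.1296)
   = 87.04%


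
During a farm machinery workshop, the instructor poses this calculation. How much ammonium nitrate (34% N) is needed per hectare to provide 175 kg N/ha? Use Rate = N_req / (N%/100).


Rate = N_required / (N_content / 100)
     = 175 / (34 / 100)
     = 175 / 0.34
     = 514.71 kg/ha


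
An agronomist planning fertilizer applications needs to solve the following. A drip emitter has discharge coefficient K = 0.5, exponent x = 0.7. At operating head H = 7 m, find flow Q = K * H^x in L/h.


Q = K * H^x
  = 0.5 * 7^0.7
  = 0.5 * 3.9045
  = 1.95 L/h


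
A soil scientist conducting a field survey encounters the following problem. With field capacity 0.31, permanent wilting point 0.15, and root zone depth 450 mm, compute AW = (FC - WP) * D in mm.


AW = (FC - WP) * D
   = (0.31 - 0.15) * 450
   = 0.16 * 450
   = 72 mm


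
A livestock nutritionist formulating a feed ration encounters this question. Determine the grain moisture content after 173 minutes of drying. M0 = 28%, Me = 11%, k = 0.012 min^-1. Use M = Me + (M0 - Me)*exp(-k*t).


M = Me + (M0 - Me) * e^(-k*t)
  = 11 + (28 - 11) * e^(-0.012*173)
  = 11 + 17 * e^(-2.076)
  = 11 + 17 * 0.12543
  = 11 + 2.1323
  = 13.13%


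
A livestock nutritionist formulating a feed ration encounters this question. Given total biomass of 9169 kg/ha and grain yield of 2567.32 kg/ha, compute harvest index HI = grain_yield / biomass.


HI = grain_yield / biomass
   = 2567.32 / 9169
   = 0.28


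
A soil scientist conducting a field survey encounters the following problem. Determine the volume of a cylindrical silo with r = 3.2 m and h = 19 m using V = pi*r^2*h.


V = pi * r^2 * h
  = pi * 3.2^2 * 19
  = pi * 10.24 * 19
  = 611.23 m^3


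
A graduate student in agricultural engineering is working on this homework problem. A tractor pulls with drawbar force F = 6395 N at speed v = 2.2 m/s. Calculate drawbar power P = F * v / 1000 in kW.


P = F * v / 1000
  = 6395 * 2.2 / 1000
  = 14069 / 1000
  = 14.07 kW


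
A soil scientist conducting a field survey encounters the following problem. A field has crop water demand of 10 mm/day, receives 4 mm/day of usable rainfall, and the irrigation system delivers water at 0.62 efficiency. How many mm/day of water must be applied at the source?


IWR = (ETc - Pe) / Ea
    = (10 - 4) / 0.62
    = 6 / 0.62
    = 9.68 mm/day


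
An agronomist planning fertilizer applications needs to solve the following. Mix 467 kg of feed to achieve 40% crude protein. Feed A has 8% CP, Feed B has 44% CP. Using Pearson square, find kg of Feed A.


parts_A = CP_b - target = 44 - 40 = 4
parts_B = target - CP_a = 40 - 8 = 32
total_parts = 4 + 32 = 36
Feed A = 467 * 4 / 36 = 51.89 kg
Feed B = 467 * 32 / 36 = 415.11 kg

51.89 kg


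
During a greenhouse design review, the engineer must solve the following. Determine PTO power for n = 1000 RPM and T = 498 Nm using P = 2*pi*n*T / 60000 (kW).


P = 2*pi*n*T / 60000
  = 2*pi * 1000 * 498 / 60000
  = 3129026.28 / 60000
  = 52.15 kW


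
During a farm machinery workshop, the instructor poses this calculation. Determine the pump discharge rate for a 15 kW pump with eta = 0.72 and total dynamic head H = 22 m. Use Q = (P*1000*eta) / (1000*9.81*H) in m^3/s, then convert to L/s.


Q = (P * 1000 * eta) / (rho * g * H)
  = (15 * 1000 * 0.72) / (1000 * 9.81 * 22)
  = 10800 / 215820
  = 0.05004 m^3/s = 50.04 L/s


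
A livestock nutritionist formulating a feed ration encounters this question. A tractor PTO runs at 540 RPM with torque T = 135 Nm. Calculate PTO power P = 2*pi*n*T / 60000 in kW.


P = 2*pi*n*T / 60000
  = 2*pi * 540 * 135 / 60000
  = 458044.21 / 60000
  = 7.63 kW


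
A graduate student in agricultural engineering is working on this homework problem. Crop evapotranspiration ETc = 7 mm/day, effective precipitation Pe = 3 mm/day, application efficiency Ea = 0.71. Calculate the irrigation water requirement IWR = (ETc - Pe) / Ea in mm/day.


IWR = (ETc - Pe) / Ea
    = (7 - 3) / 0.71
    = 4 / 0.71
    = 5.63 mm/day


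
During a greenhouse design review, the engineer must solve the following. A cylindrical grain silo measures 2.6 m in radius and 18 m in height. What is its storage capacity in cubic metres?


V = pi * r^2 * h
  = pi * 2.6^2 * 18
  = pi * 6.76 * 18
  = 382.27 m^3


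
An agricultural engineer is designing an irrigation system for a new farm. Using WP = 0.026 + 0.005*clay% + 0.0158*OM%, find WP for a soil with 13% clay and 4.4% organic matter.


WP = 0.026 + 0.005*13 + 0.0158*4.4
   = 0.026 + 0.0650 + 0.0695
   = 0.1605


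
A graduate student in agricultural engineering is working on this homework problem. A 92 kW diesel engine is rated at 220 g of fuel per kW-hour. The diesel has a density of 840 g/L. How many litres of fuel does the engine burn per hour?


FC = P * BSFC / rho_fuel
   = 92 * 220 / 840
   = 20240 / 840
   = 24.10 L/h


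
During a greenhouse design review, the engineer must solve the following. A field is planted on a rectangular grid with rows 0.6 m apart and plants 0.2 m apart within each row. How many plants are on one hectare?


D = 10000 / (row_sp * plant_sp)
  = 10000 / (0.6 * 0.2)
  = 10000 / 0.1200
  = 83333.33 plants/ha


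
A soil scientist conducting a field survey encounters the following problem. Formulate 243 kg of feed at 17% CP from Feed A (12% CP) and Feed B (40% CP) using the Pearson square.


parts_A = CP_b - target = 40 - 17 = 23
parts_B = target - CP_a = 17 - 12 = 5
total_parts = 23 + 5 = 28
Feed A = 243 * 23 / 28 = 199.61 kg
Feed B = 243 * 5 / 28 = 43.39 kg

199.61 kg


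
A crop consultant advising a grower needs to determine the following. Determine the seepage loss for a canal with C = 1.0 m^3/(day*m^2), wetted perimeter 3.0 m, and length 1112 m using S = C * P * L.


S = C * P * L
  = 1.0 * 3.0 * 1112
  = 3336 m^3/day


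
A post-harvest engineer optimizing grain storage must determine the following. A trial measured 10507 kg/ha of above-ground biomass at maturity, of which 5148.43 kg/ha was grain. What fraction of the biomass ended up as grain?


HI = grain_yield / biomass
   = 5148.43 / 10507
   = 0.49


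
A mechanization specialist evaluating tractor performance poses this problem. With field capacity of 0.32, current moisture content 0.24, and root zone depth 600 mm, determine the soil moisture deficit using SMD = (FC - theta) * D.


SMD = (FC - theta) * D
    = (0.32 - 0.24) * 600
    = 0.080 * 600
    = 48 mm


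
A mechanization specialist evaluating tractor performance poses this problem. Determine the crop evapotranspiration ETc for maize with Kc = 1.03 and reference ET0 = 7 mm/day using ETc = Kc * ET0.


ETc = Kc * ET0
    = 1.03 * 7
    = 7.21 mm/day


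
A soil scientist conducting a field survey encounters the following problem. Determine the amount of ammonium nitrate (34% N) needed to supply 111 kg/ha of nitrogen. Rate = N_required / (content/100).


Rate = N_required / (N_content / 100)
     = 111 / (34 / 100)
     = 111 / 0.34
     = 326.47 kg/ha


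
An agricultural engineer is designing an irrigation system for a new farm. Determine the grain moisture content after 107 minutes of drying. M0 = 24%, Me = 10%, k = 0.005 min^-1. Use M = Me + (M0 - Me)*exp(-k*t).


M = Me + (M0 - Me) * e^(-k*t)
  = 10 + (24 - 10) * e^(-0.005*107)
  = 10 + 14 * e^(-0.535)
  = 10 + 14 * 0.58567
  = 10 + 8.1994
  = 18.20%


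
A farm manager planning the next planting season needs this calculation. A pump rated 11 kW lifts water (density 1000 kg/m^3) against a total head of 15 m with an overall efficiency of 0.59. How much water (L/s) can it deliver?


Q = (P * 1000 * eta) / (rho * g * H)
  = (11 * 1000 * 0.59) / (1000 * 9.81 * 15)
  = 6490 / 147150
  = 0.04410 m^3/s = 44.10 L/s


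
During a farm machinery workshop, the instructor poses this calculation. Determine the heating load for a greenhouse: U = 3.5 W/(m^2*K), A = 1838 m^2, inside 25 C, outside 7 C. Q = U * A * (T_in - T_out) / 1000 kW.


dT = 25 - (7) = 18 K
Q = U * A * dT
  = 3.5 * 1838 * 18
  = 115794 W = 115.79 kW


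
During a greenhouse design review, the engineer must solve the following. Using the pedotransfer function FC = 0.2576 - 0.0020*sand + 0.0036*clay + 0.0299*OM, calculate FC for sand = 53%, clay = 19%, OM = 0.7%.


FC = 0.2576 - 0.0020*53 + 0.0036*19 + 0.0299*0.7
   = 0.2576 - 0.1060 + 0.0684 + 0.0209
   = 0.2409


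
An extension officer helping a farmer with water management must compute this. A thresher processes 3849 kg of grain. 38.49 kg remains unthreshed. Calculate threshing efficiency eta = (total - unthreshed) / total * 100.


eta = (total - unthreshed) / total * 100
    = (3849 - 38.49) / 3849 * 100
    = 3810.51 / 3849 * 100
    = 99%


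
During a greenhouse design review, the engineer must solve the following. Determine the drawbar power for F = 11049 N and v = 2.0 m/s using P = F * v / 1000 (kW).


P = F * v / 1000
  = 11049 * 2.0 / 1000
  = 22098 / 1000
  = 22.10 kW


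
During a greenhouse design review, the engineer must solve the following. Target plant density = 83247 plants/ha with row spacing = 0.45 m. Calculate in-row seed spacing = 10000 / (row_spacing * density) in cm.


spacing = 10000 / (row_sp * density)
        = 10000 / (0.45 * 83247)
        = 10000 / 37461.15
        = 0.26694 m = 26.69 cm


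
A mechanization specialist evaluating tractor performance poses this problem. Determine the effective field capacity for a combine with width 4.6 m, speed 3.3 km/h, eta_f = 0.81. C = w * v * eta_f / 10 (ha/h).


C = w * v * eta_f / 10
  = 4.6 * 3.3 * 0.81 / 10
  = 12.30 / 10
  = 1.23 ha/h


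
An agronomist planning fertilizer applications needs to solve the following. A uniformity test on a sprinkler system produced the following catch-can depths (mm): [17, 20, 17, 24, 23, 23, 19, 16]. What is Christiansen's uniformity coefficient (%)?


xbar = 159 / 8 = 19.875
sum|xi - xbar| = 21
CU = 100 * (1 - 21 / (8 * 19.875))
   = 100 * (1 - 0.1321)
   = 86.79%


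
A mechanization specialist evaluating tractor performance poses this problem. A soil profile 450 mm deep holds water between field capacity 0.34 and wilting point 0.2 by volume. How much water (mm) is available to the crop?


AW = (FC - WP) * D
   = (0.34 - 0.2) * 450
   = 0.14 * 450
   = 63 mm


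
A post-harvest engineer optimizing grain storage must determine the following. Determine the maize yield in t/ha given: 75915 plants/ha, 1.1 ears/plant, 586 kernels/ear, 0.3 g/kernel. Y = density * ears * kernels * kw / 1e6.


Y = density * ears * kernels * kw
  = 75915 * 1.1 * 586 * 0.3 g/ha
  = 14680442.70 g/ha
  = 14680.44 kg/ha = 14.68 t/ha


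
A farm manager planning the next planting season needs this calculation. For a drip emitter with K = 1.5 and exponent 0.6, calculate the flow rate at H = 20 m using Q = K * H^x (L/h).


Q = K * H^x
  = 1.5 * 20^0.6
  = 1.5 * 6.0342
  = 9.05 L/h


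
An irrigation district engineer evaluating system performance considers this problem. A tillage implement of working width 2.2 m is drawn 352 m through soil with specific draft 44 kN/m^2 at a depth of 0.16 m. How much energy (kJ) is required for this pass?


E = k * d * w * L
  = 44 * 0.16 * 2.2 * 352
  = 5451.78 kJ


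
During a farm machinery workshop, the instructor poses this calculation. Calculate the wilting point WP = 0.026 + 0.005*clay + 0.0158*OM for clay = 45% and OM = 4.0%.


WP = 0.026 + 0.005*45 + 0.0158*4.0
   = 0.026 + 0.2250 + 0.0632
   = 0.3142


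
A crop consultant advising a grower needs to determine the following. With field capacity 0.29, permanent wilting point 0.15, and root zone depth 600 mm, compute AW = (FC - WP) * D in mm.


AW = (FC - WP) * D
   = (0.29 - 0.15) * 600
   = 0.14 * 600
   = 84 mm


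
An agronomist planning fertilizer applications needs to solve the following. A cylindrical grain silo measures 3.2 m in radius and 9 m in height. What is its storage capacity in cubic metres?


V = pi * r^2 * h
  = pi * 3.2^2 * 9
  = pi * 10.24 * 9
  = 289.53 m^3


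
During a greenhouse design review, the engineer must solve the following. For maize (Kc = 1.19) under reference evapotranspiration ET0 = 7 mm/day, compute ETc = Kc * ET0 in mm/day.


ETc = Kc * ET0
    = 1.19 * 7
    = 8.33 mm/day


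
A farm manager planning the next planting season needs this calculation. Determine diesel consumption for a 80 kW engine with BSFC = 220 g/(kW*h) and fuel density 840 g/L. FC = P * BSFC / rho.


FC = P * BSFC / rho_fuel
   = 80 * 220 / 840
   = 17600 / 840
   = 20.95 L/h


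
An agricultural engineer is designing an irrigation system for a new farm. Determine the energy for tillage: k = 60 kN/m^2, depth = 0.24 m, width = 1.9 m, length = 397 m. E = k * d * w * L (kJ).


E = k * d * w * L
  = 60 * 0.24 * 1.9 * 397
  = 10861.92 kJ


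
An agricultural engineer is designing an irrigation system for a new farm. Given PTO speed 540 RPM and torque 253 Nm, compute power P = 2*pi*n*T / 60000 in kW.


P = 2*pi*n*T / 60000
  = 2*pi * 540 * 253 / 60000
  = 858408.78 / 60000
  = 14.31 kW


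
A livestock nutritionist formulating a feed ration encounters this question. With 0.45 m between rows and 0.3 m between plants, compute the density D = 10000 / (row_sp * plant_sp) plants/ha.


D = 10000 / (row_sp * plant_sp)
  = 10000 / (0.45 * 0.3)
  = 10000 / 0.1350
  = 74074.07 plants/ha


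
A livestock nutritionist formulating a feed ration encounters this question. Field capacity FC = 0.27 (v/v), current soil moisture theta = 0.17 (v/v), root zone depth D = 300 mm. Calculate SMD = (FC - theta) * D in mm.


SMD = (FC - theta) * D
    = (0.27 - 0.17) * 300
    = 0.100 * 300
    = 30 mm


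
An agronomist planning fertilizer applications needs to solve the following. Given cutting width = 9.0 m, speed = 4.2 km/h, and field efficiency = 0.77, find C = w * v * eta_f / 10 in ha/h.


C = w * v * eta_f / 10
  = 9.0 * 4.2 * 0.77 / 10
  = 29.11 / 10
  = 2.91 ha/h


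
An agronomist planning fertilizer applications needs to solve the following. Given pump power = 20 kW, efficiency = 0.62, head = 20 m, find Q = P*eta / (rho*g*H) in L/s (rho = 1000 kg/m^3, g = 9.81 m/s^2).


Q = (P * 1000 * eta) / (rho * g * H)
  = (20 * 1000 * 0.62) / (1000 * 9.81 * 20)
  = 12400 / 196200
  = 0.06320 m^3/s = 63.20 L/s


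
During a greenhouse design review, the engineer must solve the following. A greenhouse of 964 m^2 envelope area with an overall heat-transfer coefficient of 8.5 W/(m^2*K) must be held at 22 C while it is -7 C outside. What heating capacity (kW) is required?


dT = 22 - (-7) = 29 K
Q = U * A * dT
  = 8.5 * 964 * 29
  = 237626 W = 237.63 kW


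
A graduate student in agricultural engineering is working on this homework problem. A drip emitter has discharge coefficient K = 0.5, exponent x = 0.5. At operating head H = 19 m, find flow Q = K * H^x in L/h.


Q = K * H^x
  = 0.5 * 19^0.5
  = 0.5 * 4.3589
  = 2.18 L/h


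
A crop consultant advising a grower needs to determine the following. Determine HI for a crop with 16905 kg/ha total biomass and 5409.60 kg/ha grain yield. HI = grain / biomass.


HI = grain_yield / biomass
   = 5409.60 / 16905
   = 0.32


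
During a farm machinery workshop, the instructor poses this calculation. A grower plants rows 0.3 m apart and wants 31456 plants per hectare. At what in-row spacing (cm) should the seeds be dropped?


spacing = 10000 / (row_sp * density)
        = 10000 / (0.3 * 31456)
        = 10000 / 9436.80
        = 1.05968 m = 105.97 cm


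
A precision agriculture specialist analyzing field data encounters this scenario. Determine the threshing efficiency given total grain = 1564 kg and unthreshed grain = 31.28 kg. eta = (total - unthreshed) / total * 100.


eta = (total - unthreshed) / total * 100
    = (1564 - 31.28) / 1564 * 100
    = 1532.72 / 1564 * 100
    = 98%


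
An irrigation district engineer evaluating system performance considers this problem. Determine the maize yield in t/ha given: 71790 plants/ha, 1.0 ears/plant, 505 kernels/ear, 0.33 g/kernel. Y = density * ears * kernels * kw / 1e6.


Y = density * ears * kernels * kw
  = 71790 * 1.0 * 505 * 0.33 g/ha
  = 11963803.50 g/ha
  = 11963.80 kg/ha = 11.96 t/ha


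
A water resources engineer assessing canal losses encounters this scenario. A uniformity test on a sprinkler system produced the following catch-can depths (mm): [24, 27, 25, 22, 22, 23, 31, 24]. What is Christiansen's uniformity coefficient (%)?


xbar = 198 / 8 = 24.750
sum|xi - xbar| = 17.500
CU = 100 * (1 - 17.500 / (8 * 24.750))
   = 100 * (1 - 0.0884)
   = 91.16%


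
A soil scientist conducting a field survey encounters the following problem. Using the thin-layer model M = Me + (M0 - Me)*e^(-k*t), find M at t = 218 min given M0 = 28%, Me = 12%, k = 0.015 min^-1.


M = Me + (M0 - Me) * e^(-k*t)
  = 12 + (28 - 12) * e^(-0.015*218)
  = 12 + 16 * e^(-3.270)
  = 12 + 16 * 0.03801
  = 12 + 0.6081
  = 12.61%


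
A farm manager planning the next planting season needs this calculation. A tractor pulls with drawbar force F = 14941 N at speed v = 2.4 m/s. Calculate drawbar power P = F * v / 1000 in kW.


P = F * v / 1000
  = 14941 * 2.4 / 1000
  = 35858.40 / 1000
  = 35.86 kW


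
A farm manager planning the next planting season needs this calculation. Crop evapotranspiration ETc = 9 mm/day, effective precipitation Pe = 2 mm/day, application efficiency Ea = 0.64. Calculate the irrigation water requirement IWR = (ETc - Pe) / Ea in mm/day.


IWR = (ETc - Pe) / Ea
    = (9 - 2) / 0.64
    = 7 / 0.64
    = 10.94 mm/day


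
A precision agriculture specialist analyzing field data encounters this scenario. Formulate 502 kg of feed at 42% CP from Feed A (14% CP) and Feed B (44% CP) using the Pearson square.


parts_A = CP_b - target = 44 - 42 = 2
parts_B = target - CP_a = 42 - 14 = 28
total_parts = 2 + 28 = 30
Feed A = 502 * 2 / 30 = 33.47 kg
Feed B = 502 * 28 / 30 = 468.53 kg

33.47 kg


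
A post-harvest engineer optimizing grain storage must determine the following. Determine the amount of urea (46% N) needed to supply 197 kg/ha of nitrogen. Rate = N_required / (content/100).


Rate = N_required / (N_content / 100)
     = 197 / (46 / 100)
     = 197 / 0.46
     = 428.26 kg/ha


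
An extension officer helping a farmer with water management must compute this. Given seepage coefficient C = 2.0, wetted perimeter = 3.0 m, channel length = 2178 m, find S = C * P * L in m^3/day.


S = C * P * L
  = 2.0 * 3.0 * 2178
  = 13068 m^3/day


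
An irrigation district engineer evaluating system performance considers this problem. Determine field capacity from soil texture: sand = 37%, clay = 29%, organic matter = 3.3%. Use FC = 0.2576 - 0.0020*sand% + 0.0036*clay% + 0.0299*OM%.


FC = 0.2576 - 0.0020*37 + 0.0036*29 + 0.0299*3.3
   = 0.2576 - 0.0740 + 0.1044 + 0.0987
   = 0.3867


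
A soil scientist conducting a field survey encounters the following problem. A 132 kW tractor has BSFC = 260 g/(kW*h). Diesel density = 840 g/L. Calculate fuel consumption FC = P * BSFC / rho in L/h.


FC = P * BSFC / rho_fuel
   = 132 * 260 / 840
   = 34320 / 840
   = 40.86 L/h


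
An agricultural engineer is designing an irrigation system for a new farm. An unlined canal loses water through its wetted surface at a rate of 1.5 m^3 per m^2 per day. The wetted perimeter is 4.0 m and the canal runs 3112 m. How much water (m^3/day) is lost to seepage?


S = C * P * L
  = 1.5 * 4.0 * 3112
  = 18672 m^3/day


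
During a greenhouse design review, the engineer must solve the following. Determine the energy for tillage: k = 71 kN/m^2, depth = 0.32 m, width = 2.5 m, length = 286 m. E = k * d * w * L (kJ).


E = k * d * w * L
  = 71 * 0.32 * 2.5 * 286
  = 16244.80 kJ


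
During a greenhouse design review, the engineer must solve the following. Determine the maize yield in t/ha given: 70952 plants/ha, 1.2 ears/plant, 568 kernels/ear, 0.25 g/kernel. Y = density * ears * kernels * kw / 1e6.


Y = density * ears * kernels * kw
  = 70952 * 1.2 * 568 * 0.25 g/ha
  = 12090220.80 g/ha
  = 12090.22 kg/ha = 12.09 t/ha


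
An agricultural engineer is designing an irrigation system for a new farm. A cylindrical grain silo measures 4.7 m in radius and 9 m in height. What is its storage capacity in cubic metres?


V = pi * r^2 * h
  = pi * 4.7^2 * 9
  = pi * 22.09 * 9
  = 624.58 m^3


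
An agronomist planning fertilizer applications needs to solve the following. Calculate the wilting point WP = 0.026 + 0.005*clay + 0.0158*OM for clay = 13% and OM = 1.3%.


WP = 0.026 + 0.005*13 + 0.0158*1.3
   = 0.026 + 0.0650 + 0.0205
   = 0.1115


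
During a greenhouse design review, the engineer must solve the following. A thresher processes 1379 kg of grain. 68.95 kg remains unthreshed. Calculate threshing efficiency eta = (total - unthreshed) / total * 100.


eta = (total - unthreshed) / total * 100
    = (1379 - 68.95) / 1379 * 100
    = 1310.05 / 1379 * 100
    = 95%


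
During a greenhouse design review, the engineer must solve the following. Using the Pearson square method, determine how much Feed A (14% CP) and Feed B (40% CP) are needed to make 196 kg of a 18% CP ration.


parts_A = CP_b - target = 40 - 18 = 22
parts_B = target - CP_a = 18 - 14 = 4
total_parts = 22 + 4 = 26
Feed A = 196 * 22 / 26 = 165.85 kg
Feed B = 196 * 4 / 26 = 30.15 kg

165.85 kg


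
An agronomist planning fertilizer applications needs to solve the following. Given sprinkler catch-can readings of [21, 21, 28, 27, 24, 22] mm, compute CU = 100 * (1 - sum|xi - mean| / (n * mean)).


xbar = 143 / 6 = 23.833
sum|xi - xbar| = 15
CU = 100 * (1 - 15 / (6 * 23.833))
   = 100 * (1 - 0.1049)
   = 89.51%


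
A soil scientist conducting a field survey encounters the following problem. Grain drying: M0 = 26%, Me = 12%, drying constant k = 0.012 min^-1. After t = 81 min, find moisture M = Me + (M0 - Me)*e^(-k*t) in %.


M = Me + (M0 - Me) * e^(-k*t)
  = 12 + (26 - 12) * e^(-0.012*81)
  = 12 + 14 * e^(-0.972)
  = 12 + 14 * 0.37833
  = 12 + 5.2966
  = 17.30%


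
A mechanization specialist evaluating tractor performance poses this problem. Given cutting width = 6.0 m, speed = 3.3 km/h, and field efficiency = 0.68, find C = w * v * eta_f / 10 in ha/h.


C = w * v * eta_f / 10
  = 6.0 * 3.3 * 0.68 / 10
  = 13.46 / 10
  = 1.35 ha/h


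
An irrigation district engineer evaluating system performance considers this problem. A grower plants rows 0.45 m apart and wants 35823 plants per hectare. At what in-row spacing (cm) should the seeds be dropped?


spacing = 10000 / (row_sp * density)
        = 10000 / (0.45 * 35823)
        = 10000 / 16120.35
        = 0.62033 m = 62.03 cm


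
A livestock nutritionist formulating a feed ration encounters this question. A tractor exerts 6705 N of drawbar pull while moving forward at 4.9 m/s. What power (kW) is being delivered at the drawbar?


P = F * v / 1000
  = 6705 * 4.9 / 1000
  = 32854.50 / 1000
  = 32.85 kW


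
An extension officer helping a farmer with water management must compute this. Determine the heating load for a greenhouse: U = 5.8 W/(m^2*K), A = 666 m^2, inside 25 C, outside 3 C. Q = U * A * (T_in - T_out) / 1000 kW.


dT = 25 - (3) = 22 K
Q = U * A * dT
  = 5.8 * 666 * 22
  = 84981.60 W = 84.98 kW


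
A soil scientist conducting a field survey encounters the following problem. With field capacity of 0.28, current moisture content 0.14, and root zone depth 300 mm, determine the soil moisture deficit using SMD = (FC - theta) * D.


SMD = (FC - theta) * D
    = (0.28 - 0.14) * 300
    = 0.140 * 300
    = 42 mm


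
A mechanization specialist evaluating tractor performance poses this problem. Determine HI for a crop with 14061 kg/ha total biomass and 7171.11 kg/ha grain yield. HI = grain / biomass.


HI = grain_yield / biomass
   = 7171.11 / 14061
   = 0.51


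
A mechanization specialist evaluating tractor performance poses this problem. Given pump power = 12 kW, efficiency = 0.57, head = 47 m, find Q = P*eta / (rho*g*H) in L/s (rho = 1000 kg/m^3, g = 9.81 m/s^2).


Q = (P * 1000 * eta) / (rho * g * H)
  = (12 * 1000 * 0.57) / (1000 * 9.81 * 47)
  = 6840 / 461070
  = 0.01484 m^3/s = 14.84 L/s


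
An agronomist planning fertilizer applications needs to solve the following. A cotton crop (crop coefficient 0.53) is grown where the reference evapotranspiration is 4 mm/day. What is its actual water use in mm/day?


ETc = Kc * ET0
    = 0.53 * 4
    = 2.12 mm/day


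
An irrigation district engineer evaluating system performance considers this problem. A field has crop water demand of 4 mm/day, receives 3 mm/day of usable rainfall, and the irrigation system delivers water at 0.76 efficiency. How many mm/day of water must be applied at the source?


IWR = (ETc - Pe) / Ea
    = (4 - 3) / 0.76
    = 1 / 0.76
    = 1.32 mm/day


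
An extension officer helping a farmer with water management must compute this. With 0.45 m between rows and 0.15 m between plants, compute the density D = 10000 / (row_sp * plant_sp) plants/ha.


D = 10000 / (row_sp * plant_sp)
  = 10000 / (0.45 * 0.15)
  = 10000 / 0.0675
  = 148148.15 plants/ha


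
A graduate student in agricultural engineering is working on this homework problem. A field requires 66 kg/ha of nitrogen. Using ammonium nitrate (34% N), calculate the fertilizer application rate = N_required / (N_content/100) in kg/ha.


Rate = N_required / (N_content / 100)
     = 66 / (34 / 100)
     = 66 / 0.34
     = 194.12 kg/ha


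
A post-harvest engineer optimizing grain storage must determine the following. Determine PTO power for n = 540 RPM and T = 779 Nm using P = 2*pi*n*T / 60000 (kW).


P = 2*pi*n*T / 60000
  = 2*pi * 540 * 779 / 60000
  = 2643084.73 / 60000
  = 44.05 kW


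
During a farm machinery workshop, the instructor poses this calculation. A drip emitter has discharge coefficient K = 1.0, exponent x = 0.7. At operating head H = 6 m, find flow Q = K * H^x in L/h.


Q = K * H^x
  = 1.0 * 6^0.7
  = 1.0 * 3.5051
  = 3.51 L/h


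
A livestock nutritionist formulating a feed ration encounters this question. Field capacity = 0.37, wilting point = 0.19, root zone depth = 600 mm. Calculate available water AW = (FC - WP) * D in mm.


AW = (FC - WP) * D
   = (0.37 - 0.19) * 600
   = 0.18 * 600
   = 108 mm


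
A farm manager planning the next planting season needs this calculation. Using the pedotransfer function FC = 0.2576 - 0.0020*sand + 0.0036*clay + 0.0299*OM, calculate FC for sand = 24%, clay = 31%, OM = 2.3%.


FC = 0.2576 - 0.0020*24 + 0.0036*31 + 0.0299*2.3
   = 0.2576 - 0.0480 + 0.1116 + 0.0688
   = 0.3900


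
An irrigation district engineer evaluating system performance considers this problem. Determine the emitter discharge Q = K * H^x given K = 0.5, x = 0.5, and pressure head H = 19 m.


Q = K * H^x
  = 0.5 * 19^0.5
  = 0.5 * 4.3589
  = 2.18 L/h


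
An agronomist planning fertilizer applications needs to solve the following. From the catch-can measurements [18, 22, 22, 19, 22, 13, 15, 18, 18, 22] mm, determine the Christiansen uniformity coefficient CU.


xbar = 189 / 10 = 18.900
sum|xi - xbar| = 25
CU = 100 * (1 - 25 / (10 * 18.900))
   = 100 * (1 - 0.1323)
   = 86.77%


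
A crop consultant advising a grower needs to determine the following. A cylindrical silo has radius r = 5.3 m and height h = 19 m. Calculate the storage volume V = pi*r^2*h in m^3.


V = pi * r^2 * h
  = pi * 5.3^2 * 19
  = pi * 28.09 * 19
  = 1676.70 m^3


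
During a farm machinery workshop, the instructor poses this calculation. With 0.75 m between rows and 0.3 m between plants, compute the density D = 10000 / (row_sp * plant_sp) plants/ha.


D = 10000 / (row_sp * plant_sp)
  = 10000 / (0.75 * 0.3)
  = 10000 / 0.2250
  = 44444.44 plants/ha


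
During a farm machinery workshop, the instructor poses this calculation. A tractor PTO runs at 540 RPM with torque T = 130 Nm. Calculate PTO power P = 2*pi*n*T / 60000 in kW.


P = 2*pi*n*T / 60000
  = 2*pi * 540 * 130 / 60000
  = 441079.61 / 60000
  = 7.35 kW


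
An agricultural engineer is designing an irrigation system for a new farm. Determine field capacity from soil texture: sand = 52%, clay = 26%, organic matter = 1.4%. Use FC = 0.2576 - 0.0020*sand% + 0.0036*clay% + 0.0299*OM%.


FC = 0.2576 - 0.0020*52 + 0.0036*26 + 0.0299*1.4
   = 0.2576 - 0.1040 + 0.0936 + 0.0419
   = 0.2891


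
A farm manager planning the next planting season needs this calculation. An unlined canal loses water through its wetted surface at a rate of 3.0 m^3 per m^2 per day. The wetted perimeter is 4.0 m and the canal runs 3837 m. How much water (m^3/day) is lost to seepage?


S = C * P * L
  = 3.0 * 4.0 * 3837
  = 46044 m^3/day


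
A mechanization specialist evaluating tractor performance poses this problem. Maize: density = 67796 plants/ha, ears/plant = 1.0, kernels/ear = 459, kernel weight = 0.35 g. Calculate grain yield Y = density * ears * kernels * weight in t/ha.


Y = density * ears * kernels * kw
  = 67796 * 1.0 * 459 * 0.35 g/ha
  = 10891427.40 g/ha
  = 10891.43 kg/ha = 10.89 t/ha


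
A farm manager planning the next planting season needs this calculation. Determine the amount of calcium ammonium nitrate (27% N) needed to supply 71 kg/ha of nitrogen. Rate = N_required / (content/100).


Rate = N_required / (N_content / 100)
     = 71 / (27 / 100)
     = 71 / 0.27
     = 262.96 kg/ha


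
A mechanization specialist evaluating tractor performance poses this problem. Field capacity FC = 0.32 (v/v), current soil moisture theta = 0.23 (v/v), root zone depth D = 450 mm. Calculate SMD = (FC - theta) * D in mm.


SMD = (FC - theta) * D
    = (0.32 - 0.23) * 450
    = 0.090 * 450
    = 40.50 mm


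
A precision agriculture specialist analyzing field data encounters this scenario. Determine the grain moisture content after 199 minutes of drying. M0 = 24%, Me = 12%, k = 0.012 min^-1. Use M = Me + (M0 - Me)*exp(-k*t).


M = Me + (M0 - Me) * e^(-k*t)
  = 12 + (24 - 12) * e^(-0.012*199)
  = 12 + 12 * e^(-2.388)
  = 12 + 12 * 0.09181
  = 12 + 1.1018
  = 13.10%


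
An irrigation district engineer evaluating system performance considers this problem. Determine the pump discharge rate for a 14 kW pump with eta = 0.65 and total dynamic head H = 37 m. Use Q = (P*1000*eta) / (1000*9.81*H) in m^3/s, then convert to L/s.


Q = (P * 1000 * eta) / (rho * g * H)
  = (14 * 1000 * 0.65) / (1000 * 9.81 * 37)
  = 9100 / 362970
  = 0.02507 m^3/s = 25.07 L/s


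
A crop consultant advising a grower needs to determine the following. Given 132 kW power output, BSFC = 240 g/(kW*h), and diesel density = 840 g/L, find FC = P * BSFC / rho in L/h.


FC = P * BSFC / rho_fuel
   = 132 * 240 / 840
   = 31680 / 840
   = 37.71 L/h


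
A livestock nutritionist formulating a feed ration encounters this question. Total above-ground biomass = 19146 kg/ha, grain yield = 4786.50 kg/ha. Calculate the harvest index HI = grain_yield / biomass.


HI = grain_yield / biomass
   = 4786.50 / 19146
   = 0.25


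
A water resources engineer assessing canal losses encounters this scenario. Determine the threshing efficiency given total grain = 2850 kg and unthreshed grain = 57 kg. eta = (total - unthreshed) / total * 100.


eta = (total - unthreshed) / total * 100
    = (2850 - 57) / 2850 * 100
    = 2793 / 2850 * 100
    = 98%


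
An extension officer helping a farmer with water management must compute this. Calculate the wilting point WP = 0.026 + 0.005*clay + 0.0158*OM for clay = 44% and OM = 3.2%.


WP = 0.026 + 0.005*44 + 0.0158*3.2
   = 0.026 + 0.2200 + 0.0506
   = 0.2966


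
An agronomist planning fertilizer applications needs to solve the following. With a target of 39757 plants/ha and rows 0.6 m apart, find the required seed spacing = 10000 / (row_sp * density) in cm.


spacing = 10000 / (row_sp * density)
        = 10000 / (0.6 * 39757)
        = 10000 / 23854.20
        = 0.41921 m = 41.92 cm


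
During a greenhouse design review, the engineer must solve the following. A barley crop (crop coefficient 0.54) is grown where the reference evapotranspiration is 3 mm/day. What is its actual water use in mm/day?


ETc = Kc * ET0
    = 0.54 * 3
    = 1.62 mm/day


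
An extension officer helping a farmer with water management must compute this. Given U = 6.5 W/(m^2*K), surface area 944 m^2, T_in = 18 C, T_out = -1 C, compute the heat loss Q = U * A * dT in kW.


dT = 18 - (-1) = 19 K
Q = U * A * dT
  = 6.5 * 944 * 19
  = 116584 W = 116.58 kW


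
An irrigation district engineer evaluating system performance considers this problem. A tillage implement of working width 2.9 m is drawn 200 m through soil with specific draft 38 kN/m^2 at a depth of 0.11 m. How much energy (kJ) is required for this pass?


E = k * d * w * L
  = 38 * 0.11 * 2.9 * 200
  = 2424.40 kJ


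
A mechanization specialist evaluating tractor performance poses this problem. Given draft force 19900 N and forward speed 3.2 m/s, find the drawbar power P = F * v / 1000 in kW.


P = F * v / 1000
  = 19900 * 3.2 / 1000
  = 63680 / 1000
  = 63.68 kW


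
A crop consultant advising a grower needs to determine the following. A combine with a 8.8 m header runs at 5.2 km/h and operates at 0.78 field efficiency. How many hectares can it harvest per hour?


C = w * v * eta_f / 10
  = 8.8 * 5.2 * 0.78 / 10
  = 35.69 / 10
  = 3.57 ha/h


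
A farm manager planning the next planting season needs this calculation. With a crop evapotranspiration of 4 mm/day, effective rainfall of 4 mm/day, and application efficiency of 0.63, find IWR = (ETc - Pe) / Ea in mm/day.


IWR = (ETc - Pe) / Ea
    = (4 - 4) / 0.63
    = 0 / 0.63
    = 0 mm/day


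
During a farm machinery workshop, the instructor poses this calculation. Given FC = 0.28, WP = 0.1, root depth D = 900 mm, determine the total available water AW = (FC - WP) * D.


AW = (FC - WP) * D
   = (0.28 - 0.1) * 900
   = 0.18 * 900
   = 162 mm


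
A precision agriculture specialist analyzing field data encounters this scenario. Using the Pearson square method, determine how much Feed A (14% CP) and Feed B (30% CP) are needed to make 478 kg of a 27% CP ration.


parts_A = CP_b - target = 30 - 27 = 3
parts_B = target - CP_a = 27 - 14 = 13
total_parts = 3 + 13 = 16
Feed A = 478 * 3 / 16 = 89.63 kg
Feed B = 478 * 13 / 16 = 388.38 kg

89.63 kg


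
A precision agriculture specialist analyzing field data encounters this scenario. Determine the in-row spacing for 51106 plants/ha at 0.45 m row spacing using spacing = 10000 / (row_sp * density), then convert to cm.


spacing = 10000 / (row_sp * density)
        = 10000 / (0.45 * 51106)
        = 10000 / 22997.70
        = 0.43483 m = 43.48 cm


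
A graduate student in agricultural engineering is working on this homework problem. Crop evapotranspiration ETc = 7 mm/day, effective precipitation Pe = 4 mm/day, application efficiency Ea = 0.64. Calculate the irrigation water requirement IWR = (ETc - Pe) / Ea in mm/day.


IWR = (ETc - Pe) / Ea
    = (7 - 4) / 0.64
    = 3 / 0.64
    = 4.69 mm/day


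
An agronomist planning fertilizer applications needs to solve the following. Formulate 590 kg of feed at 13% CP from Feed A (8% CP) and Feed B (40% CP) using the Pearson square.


parts_A = CP_b - target = 40 - 13 = 27
parts_B = target - CP_a = 13 - 8 = 5
total_parts = 27 + 5 = 32
Feed A = 590 * 27 / 32 = 497.81 kg
Feed B = 590 * 5 / 32 = 92.19 kg

497.81 kg


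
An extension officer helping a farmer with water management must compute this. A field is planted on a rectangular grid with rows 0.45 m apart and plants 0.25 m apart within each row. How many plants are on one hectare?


D = 10000 / (row_sp * plant_sp)
  = 10000 / (0.45 * 0.25)
  = 10000 / 0.1125
  = 88888.89 plants/ha


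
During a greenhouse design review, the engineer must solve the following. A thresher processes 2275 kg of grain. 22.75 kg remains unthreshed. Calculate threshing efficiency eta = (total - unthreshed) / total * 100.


eta = (total - unthreshed) / total * 100
    = (2275 - 22.75) / 2275 * 100
    = 2252.25 / 2275 * 100
    = 99%


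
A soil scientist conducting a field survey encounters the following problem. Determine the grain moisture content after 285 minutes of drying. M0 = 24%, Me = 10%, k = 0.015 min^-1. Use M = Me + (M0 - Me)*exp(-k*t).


M = Me + (M0 - Me) * e^(-k*t)
  = 10 + (24 - 10) * e^(-0.015*285)
  = 10 + 14 * e^(-4.275)
  = 10 + 14 * 0.01391
  = 10 + 0.1948
  = 10.19%


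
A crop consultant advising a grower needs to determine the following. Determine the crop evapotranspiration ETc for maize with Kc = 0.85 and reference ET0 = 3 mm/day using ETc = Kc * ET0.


ETc = Kc * ET0
    = 0.85 * 3
    = 2.55 mm/day


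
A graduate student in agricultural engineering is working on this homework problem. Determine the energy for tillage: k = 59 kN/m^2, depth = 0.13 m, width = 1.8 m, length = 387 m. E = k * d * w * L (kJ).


E = k * d * w * L
  = 59 * 0.13 * 1.8 * 387
  = 5342.92 kJ


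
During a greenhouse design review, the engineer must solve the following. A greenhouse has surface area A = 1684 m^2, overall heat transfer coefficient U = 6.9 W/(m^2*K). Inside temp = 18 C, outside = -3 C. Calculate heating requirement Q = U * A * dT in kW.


dT = 18 - (-3) = 21 K
Q = U * A * dT
  = 6.9 * 1684 * 21
  = 244011.60 W = 244.01 kW


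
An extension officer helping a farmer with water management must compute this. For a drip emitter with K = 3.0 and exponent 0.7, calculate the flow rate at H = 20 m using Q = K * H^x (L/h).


Q = K * H^x
  = 3.0 * 20^0.7
  = 3.0 * 8.1418
  = 24.43 L/h


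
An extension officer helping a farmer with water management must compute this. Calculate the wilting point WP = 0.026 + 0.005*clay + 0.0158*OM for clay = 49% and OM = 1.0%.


WP = 0.026 + 0.005*49 + 0.0158*1.0
   = 0.026 + 0.2450 + 0.0158
   = 0.2868


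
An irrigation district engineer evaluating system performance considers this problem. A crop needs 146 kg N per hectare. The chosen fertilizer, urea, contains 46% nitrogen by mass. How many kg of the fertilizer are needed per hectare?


Rate = N_required / (N_content / 100)
     = 146 / (46 / 100)
     = 146 / 0.46
     = 317.39 kg/ha


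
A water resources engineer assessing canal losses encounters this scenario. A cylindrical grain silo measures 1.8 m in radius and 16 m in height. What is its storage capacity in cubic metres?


V = pi * r^2 * h
  = pi * 1.8^2 * 16
  = pi * 3.24 * 16
  = 162.86 m^3


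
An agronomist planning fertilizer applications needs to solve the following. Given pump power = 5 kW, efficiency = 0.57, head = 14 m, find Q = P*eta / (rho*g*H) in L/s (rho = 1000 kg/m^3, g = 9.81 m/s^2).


Q = (P * 1000 * eta) / (rho * g * H)
  = (5 * 1000 * 0.57) / (1000 * 9.81 * 14)
  = 2850 / 137340
  = 0.02075 m^3/s = 20.75 L/s


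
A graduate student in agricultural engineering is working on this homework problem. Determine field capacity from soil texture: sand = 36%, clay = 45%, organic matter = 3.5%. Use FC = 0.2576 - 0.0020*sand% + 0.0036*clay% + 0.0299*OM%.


FC = 0.2576 - 0.0020*36 + 0.0036*45 + 0.0299*3.5
   = 0.2576 - 0.0720 + 0.1620 + 0.1047
   = 0.4523


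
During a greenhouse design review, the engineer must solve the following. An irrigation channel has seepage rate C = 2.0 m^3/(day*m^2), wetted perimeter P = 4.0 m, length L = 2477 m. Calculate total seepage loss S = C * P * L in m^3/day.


S = C * P * L
  = 2.0 * 4.0 * 2477
  = 19816 m^3/day
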